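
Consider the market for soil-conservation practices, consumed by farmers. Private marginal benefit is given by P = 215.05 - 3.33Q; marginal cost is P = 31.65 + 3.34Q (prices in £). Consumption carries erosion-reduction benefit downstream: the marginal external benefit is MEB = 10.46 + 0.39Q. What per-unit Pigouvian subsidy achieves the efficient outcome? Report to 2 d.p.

Social marginal benefit = demand + MEB = 225.51 - 2.94Q.
Set SMB = MC: 225.51 - 2.94Q = 31.65 + 3.34Q → Q* = 30.8694.
The Pigouvian subsidy equals MEB at Q*: 10.46 + 0.39×30.8694 = 22.4991.

subsidy = £22.50 per unit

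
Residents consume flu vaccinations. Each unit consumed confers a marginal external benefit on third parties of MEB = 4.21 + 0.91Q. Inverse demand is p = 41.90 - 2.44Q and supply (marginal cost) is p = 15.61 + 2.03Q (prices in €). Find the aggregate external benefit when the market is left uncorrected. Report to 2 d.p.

Market equilibrium (private): 15.61 + 2.03Q = 41.90 - 2.44Q → Q_m = 5.8814.
Total external benefit = ∫₀^{Q_m} (4.21 + 0.91Q) dQ = 4.21×5.8814 + ½×0.91×5.8814² = 40.4995.

€40.50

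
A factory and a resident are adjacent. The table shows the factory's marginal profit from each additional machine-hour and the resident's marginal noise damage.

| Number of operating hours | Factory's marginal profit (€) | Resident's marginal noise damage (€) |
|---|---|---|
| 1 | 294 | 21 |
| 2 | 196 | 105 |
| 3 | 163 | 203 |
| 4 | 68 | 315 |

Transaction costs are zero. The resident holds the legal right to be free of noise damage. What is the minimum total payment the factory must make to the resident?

€126

Efficient level: marginal profit ≥ marginal noise damage through level 2, so k* = 2.
With the resident holding the right, the factory must at least compensate total damage at k*: 21 + 105 = 126.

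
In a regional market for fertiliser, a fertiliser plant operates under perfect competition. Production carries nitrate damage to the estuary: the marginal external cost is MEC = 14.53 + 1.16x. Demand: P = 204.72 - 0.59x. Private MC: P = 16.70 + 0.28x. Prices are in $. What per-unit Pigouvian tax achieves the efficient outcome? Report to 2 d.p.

tax = $113.67 per unit

Social marginal cost = private MC + MEC = 31.23 + 1.44x.
Set SMC = demand: 31.23 + 1.44x = 204.72 - 0.59x → x* = 85.4631.
The Pigouvian tax equals MEC at x*: 14.53 + 1.16×85.4631 = 113.6672.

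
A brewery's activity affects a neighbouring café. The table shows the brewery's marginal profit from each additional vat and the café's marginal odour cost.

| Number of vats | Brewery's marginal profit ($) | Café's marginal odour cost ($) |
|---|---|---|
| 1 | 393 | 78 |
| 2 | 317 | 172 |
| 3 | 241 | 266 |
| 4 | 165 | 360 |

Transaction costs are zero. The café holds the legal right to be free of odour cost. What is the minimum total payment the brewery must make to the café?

$250

Efficient level: marginal profit ≥ marginal odour cost through level 2, so k* = 2.
With the café holding the right, the brewery must at least compensate total damage at k*: 78 + 172 = 250.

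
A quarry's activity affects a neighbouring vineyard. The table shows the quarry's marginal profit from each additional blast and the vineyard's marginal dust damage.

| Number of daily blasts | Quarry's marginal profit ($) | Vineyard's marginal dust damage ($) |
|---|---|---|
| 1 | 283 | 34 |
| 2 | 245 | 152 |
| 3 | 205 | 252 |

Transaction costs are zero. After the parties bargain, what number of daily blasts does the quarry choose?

2

Bargaining reaches the level where marginal profit last exceeds marginal dust damage.
That holds through level 2 (245 ≥ 152) but not at 3 (205 < 252).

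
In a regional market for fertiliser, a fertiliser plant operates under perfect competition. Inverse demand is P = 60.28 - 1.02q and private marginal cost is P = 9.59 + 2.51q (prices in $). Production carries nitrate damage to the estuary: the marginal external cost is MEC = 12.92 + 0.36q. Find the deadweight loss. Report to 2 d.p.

Market equilibrium (private): 9.59 + 2.51q = 60.28 - 1.02q → q_m = 14.3598.
Social marginal cost = private MC + MEC = 22.51 + 2.87q.
Set SMC = demand: 22.51 + 2.87q = 60.28 - 1.02q → q* = 9.7095.
The loss is the area between SMC and demand from q* to q_m; with linear curves that's a triangle of height MEC(q_m).
DWL = ½ × 4.6503 × 18.0895 = 42.0608.

DWL = $42.06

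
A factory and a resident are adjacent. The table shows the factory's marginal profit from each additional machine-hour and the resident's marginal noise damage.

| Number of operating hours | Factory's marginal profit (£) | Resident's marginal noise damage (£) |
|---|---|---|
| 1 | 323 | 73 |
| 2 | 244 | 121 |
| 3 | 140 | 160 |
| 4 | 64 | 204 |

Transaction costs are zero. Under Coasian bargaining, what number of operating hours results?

2

Bargaining reaches the level where marginal profit last exceeds marginal noise damage.
That holds through level 2 (244 ≥ 121) but not at 3 (140 < 160).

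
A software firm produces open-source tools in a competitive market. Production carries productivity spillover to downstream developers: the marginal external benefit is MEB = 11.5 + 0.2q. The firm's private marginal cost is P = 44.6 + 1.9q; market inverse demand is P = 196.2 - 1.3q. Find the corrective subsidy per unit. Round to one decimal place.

Social marginal cost = private MC − MEB = 33.1 + 1.7q.
Set SMC = demand: 33.1 + 1.7q = 196.2 - 1.3q → q* = 54.3667.
The Pigouvian subsidy equals MEB at q*: 11.5 + 0.2×54.3667 = 22.3733.

subsidy = 22.4 per unit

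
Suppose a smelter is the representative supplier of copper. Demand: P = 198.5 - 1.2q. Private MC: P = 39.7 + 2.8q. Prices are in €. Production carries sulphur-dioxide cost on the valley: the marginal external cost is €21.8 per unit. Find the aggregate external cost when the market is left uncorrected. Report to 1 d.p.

€865.5

Market equilibrium (private): 39.7 + 2.8q = 198.5 - 1.2q → q_m = 39.7000.
Total external cost = MEC × q_m = 21.8 × 39.7000 = 865.4600.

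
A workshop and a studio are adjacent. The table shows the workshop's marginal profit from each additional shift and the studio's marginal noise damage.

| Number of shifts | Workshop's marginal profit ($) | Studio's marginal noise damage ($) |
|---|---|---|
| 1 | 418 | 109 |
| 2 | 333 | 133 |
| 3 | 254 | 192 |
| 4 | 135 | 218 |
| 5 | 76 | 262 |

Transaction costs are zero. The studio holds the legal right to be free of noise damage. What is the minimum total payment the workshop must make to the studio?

$434

Efficient level: marginal profit ≥ marginal noise damage through level 3, so k* = 3.
With the studio holding the right, the workshop must at least compensate total damage at k*: 109 + 133 + 192 = 434.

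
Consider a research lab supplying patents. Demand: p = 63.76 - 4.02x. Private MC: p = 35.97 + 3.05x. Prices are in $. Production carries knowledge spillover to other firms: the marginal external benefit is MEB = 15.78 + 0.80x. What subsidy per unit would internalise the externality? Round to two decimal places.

Social marginal cost = private MC − MEB = 20.19 + 2.25x.
Set SMC = demand: 20.19 + 2.25x = 63.76 - 4.02x → x* = 6.9490.
The Pigouvian subsidy equals MEB at x*: 15.78 + 0.80×6.9490 = 21.3392.

subsidy = $21.34 per unit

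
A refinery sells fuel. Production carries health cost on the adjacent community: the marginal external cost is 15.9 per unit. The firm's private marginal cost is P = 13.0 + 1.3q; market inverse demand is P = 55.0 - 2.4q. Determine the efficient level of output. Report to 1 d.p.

q* = 7.1

Social marginal cost = private MC + MEC = 28.9 + 1.3q.
Set SMC = demand: 28.9 + 1.3q = 55.0 - 2.4q → q* = 7.0541.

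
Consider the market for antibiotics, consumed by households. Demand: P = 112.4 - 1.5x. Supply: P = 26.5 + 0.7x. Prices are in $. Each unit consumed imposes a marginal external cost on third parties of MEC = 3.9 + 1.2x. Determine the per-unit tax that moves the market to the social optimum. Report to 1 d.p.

tax = $32.8 per unit

Social marginal benefit = demand − MEC = 108.5 - 2.7x.
Set SMB = MC: 108.5 - 2.7x = 26.5 + 0.7x → x* = 24.1176.
The Pigouvian tax equals MEC at x*: 3.9 + 1.2×24.1176 = 32.8411.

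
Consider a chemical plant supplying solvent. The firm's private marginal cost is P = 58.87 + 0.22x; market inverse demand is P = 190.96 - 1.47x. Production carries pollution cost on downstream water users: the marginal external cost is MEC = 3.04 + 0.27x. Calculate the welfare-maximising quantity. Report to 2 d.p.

x* = 65.84

Social marginal cost = private MC + MEC = 61.91 + 0.49x.
Set SMC = demand: 61.91 + 0.49x = 190.96 - 1.47x → x* = 65.8418.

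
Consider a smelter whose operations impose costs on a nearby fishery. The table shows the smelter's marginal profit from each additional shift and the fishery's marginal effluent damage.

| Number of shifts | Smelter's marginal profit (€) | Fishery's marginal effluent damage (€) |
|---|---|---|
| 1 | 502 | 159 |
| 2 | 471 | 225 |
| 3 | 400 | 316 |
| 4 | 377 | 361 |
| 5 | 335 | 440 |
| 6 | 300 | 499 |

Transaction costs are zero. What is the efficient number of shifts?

4

Bargaining reaches the level where marginal profit last exceeds marginal effluent damage.
That holds through level 4 (377 ≥ 361) but not at 5 (335 < 440).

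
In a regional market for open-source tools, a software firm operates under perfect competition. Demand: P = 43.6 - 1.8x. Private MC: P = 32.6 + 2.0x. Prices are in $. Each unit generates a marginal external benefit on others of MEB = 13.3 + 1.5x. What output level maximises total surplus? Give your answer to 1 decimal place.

x* = 10.6

Social marginal cost = private MC − MEB = 19.3 + 0.5x.
Set SMC = demand: 19.3 + 0.5x = 43.6 - 1.8x → x* = 10.5652.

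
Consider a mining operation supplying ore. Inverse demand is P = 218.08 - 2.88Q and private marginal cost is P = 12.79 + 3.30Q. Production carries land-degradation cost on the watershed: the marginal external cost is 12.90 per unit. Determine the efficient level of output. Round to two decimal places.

Social marginal cost = private MC + MEC = 25.69 + 3.30Q.
Set SMC = demand: 25.69 + 3.30Q = 218.08 - 2.88Q → Q* = 31.1311.

Q* = 31.13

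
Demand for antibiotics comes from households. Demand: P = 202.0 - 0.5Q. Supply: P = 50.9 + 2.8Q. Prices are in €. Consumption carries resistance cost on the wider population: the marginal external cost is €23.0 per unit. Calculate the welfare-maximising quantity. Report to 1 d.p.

Social marginal benefit = demand − MEC = 179.0 - 0.5Q.
Set SMB = MC: 179.0 - 0.5Q = 50.9 + 2.8Q → Q* = 38.8182.

Q* = 38.8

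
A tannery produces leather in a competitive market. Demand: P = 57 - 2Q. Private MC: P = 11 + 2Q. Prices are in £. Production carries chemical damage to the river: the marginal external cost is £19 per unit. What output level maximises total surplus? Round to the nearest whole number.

Q* = 7

Social marginal cost = private MC + MEC = 30 + 2Q.
Set SMC = demand: 30 + 2Q = 57 - 2Q → Q* = 6.7500.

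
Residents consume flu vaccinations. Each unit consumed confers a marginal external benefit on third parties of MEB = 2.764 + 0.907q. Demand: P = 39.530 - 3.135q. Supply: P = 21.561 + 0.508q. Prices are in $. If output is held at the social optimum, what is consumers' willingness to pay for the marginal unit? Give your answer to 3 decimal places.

P = $15.773

Social marginal benefit = demand + MEB = 42.294 - 2.228q.
Set SMB = MC: 42.294 - 2.228q = 21.561 + 0.508q → q* = 7.5779.
Consumer price on the demand curve at q*: 39.530 − 3.135×7.5779 = 15.7733.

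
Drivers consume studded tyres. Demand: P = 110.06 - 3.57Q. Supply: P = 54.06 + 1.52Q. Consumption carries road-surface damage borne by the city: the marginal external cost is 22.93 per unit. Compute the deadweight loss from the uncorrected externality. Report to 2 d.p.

Market equilibrium (private): 54.06 + 1.52Q = 110.06 - 3.57Q → Q_m = 11.0020.
Social marginal benefit = demand − MEC = 87.13 - 3.57Q.
Set SMB = MC: 87.13 - 3.57Q = 54.06 + 1.52Q → Q* = 6.4971.
The welfare-loss triangle has base |Q_m − Q*| and height MEC(Q_m) (the vertical gap between SMB and MC is zero at Q* and MEC at Q_m).
DWL = ½ × 4.5049 × 22.9300 = 51.6487.

DWL = 51.65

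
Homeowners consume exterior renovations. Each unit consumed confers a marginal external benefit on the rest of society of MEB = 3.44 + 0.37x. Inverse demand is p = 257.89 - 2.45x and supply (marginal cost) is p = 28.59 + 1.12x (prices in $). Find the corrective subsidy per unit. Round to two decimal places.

subsidy = $30.35 per unit

Social marginal benefit = demand + MEB = 261.33 - 2.08x.
Set SMB = MC: 261.33 - 2.08x = 28.59 + 1.12x → x* = 72.7313.
The Pigouvian subsidy equals MEB at x*: 3.44 + 0.37×72.7313 = 30.3506.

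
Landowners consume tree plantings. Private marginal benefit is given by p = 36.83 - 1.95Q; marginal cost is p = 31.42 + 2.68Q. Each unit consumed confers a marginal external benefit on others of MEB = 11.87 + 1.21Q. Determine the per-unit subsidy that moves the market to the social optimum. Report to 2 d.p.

subsidy = 17.98 per unit

Social marginal benefit = demand + MEB = 48.70 - 0.74Q.
Set SMB = MC: 48.70 - 0.74Q = 31.42 + 2.68Q → Q* = 5.0526.
The Pigouvian subsidy equals MEB at Q*: 11.87 + 1.21×5.0526 = 17.9836.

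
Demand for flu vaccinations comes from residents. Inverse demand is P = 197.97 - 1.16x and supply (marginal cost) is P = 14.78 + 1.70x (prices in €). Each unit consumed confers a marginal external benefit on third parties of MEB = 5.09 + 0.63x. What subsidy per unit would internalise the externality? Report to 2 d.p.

Social marginal benefit = demand + MEB = 203.06 - 0.53x.
Set SMB = MC: 203.06 - 0.53x = 14.78 + 1.70x → x* = 84.4305.
The Pigouvian subsidy equals MEB at x*: 5.09 + 0.63×84.4305 = 58.2812.

subsidy = €58.28 per unit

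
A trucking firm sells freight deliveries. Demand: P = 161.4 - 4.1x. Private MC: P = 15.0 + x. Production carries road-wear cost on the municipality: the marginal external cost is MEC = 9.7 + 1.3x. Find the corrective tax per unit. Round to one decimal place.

Social marginal cost = private MC + MEC = 24.7 + 2.3x.
Set SMC = demand: 24.7 + 2.3x = 161.4 - 4.1x → x* = 21.3594.
The Pigouvian tax equals MEC at x*: 9.7 + 1.3×21.3594 = 37.4672.

tax = 37.5 per unit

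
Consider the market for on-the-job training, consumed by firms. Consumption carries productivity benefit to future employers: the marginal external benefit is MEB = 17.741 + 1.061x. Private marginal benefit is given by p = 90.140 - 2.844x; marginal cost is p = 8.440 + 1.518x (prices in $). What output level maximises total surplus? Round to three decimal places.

Social marginal benefit = demand + MEB = 107.881 - 1.783x.
Set SMB = MC: 107.881 - 1.783x = 8.440 + 1.518x → x* = 30.1245.

x* = 30.125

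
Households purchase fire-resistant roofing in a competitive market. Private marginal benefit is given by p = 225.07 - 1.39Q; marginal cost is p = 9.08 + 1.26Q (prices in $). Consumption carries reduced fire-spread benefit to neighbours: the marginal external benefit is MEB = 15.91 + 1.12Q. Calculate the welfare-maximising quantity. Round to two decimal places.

Social marginal benefit = demand + MEB = 240.98 - 0.27Q.
Set SMB = MC: 240.98 - 0.27Q = 9.08 + 1.26Q → Q* = 151.5686.

Q* = 151.57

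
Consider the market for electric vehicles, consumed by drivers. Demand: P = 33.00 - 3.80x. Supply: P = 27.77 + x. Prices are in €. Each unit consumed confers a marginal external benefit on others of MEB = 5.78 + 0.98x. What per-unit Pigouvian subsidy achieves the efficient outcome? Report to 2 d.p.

subsidy = €8.60 per unit

Social marginal benefit = demand + MEB = 38.78 - 2.82x.
Set SMB = MC: 38.78 - 2.82x = 27.77 + x → x* = 2.8822.
The Pigouvian subsidy equals MEB at x*: 5.78 + 0.98×2.8822 = 8.6046.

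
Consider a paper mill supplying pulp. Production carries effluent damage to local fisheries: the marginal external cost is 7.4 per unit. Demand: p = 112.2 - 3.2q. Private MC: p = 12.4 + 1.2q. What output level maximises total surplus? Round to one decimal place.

q* = 21.0

Social marginal cost = private MC + MEC = 19.8 + 1.2q.
Set SMC = demand: 19.8 + 1.2q = 112.2 - 3.2q → q* = 21.0000.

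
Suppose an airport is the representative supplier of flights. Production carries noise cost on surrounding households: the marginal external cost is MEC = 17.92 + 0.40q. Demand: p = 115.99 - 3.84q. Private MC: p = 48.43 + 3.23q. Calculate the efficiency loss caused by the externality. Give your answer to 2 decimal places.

DWL = 31.64

Market equilibrium (private): 48.43 + 3.23q = 115.99 - 3.84q → q_m = 9.5559.
Social marginal cost = private MC + MEC = 66.35 + 3.63q.
Set SMC = demand: 66.35 + 3.63q = 115.99 - 3.84q → q* = 6.6452.
The welfare-loss triangle has base |q_m − q*| and height MEC(q_m) (the vertical gap between SMC and demand is zero at q* and MEC at q_m).
DWL = ½ × 2.9107 × 21.7423 = 31.6427.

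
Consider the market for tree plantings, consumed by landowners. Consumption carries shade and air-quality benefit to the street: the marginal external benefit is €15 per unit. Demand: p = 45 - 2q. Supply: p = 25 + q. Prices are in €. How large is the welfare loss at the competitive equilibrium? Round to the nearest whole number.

DWL = €38

Market equilibrium (private): 25 + q = 45 - 2q → q_m = 6.6667.
Social marginal benefit = demand + MEB = 60 - 2q.
Set SMB = MC: 60 - 2q = 25 + q → q* = 11.6667.
The loss is the area between SMB and MC from q* to q_m; with linear curves that's a triangle of height MEB(q_m).
DWL = ½ × 5.0000 × 15.0000 = 37.5000.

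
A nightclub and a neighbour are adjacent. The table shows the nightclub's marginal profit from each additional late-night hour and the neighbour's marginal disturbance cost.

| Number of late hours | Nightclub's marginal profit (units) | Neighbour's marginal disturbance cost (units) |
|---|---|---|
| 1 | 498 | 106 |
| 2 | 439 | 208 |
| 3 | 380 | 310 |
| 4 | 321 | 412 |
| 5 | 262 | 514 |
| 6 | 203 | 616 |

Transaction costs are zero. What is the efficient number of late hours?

3

Bargaining reaches the level where marginal profit last exceeds marginal disturbance cost.
That holds through level 3 (380 ≥ 310) but not at 4 (321 < 412).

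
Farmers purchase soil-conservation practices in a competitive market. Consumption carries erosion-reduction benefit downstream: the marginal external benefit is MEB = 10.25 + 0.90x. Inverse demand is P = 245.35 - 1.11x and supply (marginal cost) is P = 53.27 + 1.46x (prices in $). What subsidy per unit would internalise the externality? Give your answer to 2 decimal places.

Social marginal benefit = demand + MEB = 255.60 - 0.21x.
Set SMB = MC: 255.60 - 0.21x = 53.27 + 1.46x → x* = 121.1557.
The Pigouvian subsidy equals MEB at x*: 10.25 + 0.90×121.1557 = 119.2901.

subsidy = $119.29 per unit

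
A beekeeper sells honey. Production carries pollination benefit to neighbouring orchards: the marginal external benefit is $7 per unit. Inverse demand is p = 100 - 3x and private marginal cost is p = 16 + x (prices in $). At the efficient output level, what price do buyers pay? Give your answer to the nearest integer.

Social marginal cost = private MC − MEB = 9 + x.
Set SMC = demand: 9 + x = 100 - 3x → x* = 22.7500.
Consumer price on the demand curve at x*: 100 − 3×22.7500 = 31.7500.

P = $32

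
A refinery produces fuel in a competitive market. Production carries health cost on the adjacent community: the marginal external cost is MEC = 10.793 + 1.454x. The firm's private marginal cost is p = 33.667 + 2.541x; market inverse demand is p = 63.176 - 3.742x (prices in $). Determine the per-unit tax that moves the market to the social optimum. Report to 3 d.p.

Social marginal cost = private MC + MEC = 44.460 + 3.995x.
Set SMC = demand: 44.460 + 3.995x = 63.176 - 3.742x → x* = 2.4190.
The Pigouvian tax equals MEC at x*: 10.793 + 1.454×2.4190 = 14.3102.

tax = $14.310 per unit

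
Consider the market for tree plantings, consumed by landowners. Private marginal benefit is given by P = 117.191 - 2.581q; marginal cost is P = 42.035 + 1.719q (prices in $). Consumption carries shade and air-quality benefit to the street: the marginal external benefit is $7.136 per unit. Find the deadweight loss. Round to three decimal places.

Market equilibrium (private): 42.035 + 1.719q = 117.191 - 2.581q → q_m = 17.4781.
Social marginal benefit = demand + MEB = 124.327 - 2.581q.
Set SMB = MC: 124.327 - 2.581q = 42.035 + 1.719q → q* = 19.1377.
The welfare-loss triangle has base |q_m − q*| and height MEB(q_m) (the vertical gap between SMB and MC is zero at q* and MEB at q_m).
DWL = ½ × 1.6596 × 7.1360 = 5.9215.

DWL = $5.921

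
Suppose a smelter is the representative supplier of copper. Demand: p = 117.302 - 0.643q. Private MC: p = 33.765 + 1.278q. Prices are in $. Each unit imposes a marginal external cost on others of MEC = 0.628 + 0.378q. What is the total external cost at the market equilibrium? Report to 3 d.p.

$384.718

Market equilibrium (private): 33.765 + 1.278q = 117.302 - 0.643q → q_m = 43.4862.
Total external cost = ∫₀^{q_m} (0.628 + 0.378q) dq = 0.628×43.4862 + ½×0.378×43.4862² = 384.7177.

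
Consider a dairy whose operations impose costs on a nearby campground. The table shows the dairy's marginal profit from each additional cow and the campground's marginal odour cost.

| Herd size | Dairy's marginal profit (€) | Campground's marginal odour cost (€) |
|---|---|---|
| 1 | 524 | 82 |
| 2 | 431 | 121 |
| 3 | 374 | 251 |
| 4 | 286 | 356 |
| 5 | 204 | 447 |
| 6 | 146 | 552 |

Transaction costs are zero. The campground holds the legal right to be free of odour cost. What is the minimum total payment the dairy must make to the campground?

€454

Efficient level: marginal profit ≥ marginal odour cost through level 3, so k* = 3.
With the campground holding the right, the dairy must at least compensate total damage at k*: 82 + 121 + 251 = 454.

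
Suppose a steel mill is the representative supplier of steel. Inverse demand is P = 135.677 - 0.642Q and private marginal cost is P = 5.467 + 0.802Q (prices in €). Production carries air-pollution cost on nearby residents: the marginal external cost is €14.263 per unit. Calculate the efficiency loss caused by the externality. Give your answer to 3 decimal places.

Market equilibrium (private): 5.467 + 0.802Q = 135.677 - 0.642Q → Q_m = 90.1731.
Social marginal cost = private MC + MEC = 19.730 + 0.802Q.
Set SMC = demand: 19.730 + 0.802Q = 135.677 - 0.642Q → Q* = 80.2957.
Height of the DWL triangle at Q_m is SMC(Q_m) − demand(Q_m) = MEC(Q_m) = 14.2630.
DWL = ½ × 9.8774 × 14.2630 = 70.4407.

DWL = €70.441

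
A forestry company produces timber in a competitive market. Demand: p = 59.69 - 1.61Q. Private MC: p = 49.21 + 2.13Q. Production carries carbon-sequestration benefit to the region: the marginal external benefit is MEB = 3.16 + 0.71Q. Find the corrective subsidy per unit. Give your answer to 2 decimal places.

Social marginal cost = private MC − MEB = 46.05 + 1.42Q.
Set SMC = demand: 46.05 + 1.42Q = 59.69 - 1.61Q → Q* = 4.5017.
The Pigouvian subsidy equals MEB at Q*: 3.16 + 0.71×4.5017 = 6.3562.

subsidy = 6.36 per unit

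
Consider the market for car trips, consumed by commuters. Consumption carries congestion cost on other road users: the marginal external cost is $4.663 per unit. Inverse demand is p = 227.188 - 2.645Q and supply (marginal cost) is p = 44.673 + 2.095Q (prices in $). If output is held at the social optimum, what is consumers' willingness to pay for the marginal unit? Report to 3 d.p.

Social marginal benefit = demand − MEC = 222.525 - 2.645Q.
Set SMB = MC: 222.525 - 2.645Q = 44.673 + 2.095Q → Q* = 37.5215.
Consumer price on the demand curve at Q*: 227.188 − 2.645×37.5215 = 127.9436.

P = $127.944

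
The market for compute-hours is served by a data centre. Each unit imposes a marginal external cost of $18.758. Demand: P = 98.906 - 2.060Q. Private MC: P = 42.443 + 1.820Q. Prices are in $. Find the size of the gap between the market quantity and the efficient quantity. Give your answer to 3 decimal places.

Market equilibrium (private): 42.443 + 1.820Q = 98.906 - 2.060Q → Q_m = 14.5523.
Social marginal cost = private MC + MEC = 61.201 + 1.820Q.
Set SMC = demand: 61.201 + 1.820Q = 98.906 - 2.060Q → Q* = 9.7178.
Gap = |14.5523 − 9.7178| = 4.8345.

4.835 units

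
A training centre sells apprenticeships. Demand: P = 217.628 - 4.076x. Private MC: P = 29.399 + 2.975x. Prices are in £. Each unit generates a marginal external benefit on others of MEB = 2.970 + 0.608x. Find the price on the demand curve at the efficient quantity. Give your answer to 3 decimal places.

P = £96.671

Social marginal cost = private MC − MEB = 26.429 + 2.367x.
Set SMC = demand: 26.429 + 2.367x = 217.628 - 4.076x → x* = 29.6755.
Consumer price on the demand curve at x*: 217.628 − 4.076×29.6755 = 96.6707.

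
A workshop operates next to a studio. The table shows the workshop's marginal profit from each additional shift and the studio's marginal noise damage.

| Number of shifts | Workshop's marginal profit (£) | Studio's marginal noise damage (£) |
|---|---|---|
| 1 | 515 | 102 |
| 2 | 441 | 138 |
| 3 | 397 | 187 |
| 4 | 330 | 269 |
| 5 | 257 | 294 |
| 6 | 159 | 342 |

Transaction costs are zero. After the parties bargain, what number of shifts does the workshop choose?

Bargaining reaches the level where marginal profit last exceeds marginal noise damage.
That holds through level 4 (330 ≥ 269) but not at 5 (257 < 294).

4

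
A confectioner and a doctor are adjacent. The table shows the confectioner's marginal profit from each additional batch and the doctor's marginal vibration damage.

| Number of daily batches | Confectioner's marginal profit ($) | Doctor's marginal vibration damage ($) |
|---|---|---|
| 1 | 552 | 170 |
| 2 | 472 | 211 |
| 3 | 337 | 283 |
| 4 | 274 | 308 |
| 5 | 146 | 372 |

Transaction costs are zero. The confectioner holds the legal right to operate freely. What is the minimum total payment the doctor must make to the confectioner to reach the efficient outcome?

$420

Left alone the confectioner would choose level 5 (marginal profit stays positive).
Efficient level: k* = 3 (marginal profit ≥ marginal vibration damage through 3).
The doctor must at least cover the confectioner's forgone profit from cutting 5→3: 274 + 146 = 420.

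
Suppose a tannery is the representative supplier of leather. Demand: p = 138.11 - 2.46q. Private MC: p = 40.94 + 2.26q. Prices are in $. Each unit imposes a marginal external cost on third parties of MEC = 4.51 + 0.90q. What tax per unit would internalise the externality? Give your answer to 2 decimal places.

Social marginal cost = private MC + MEC = 45.45 + 3.16q.
Set SMC = demand: 45.45 + 3.16q = 138.11 - 2.46q → q* = 16.4875.
The Pigouvian tax equals MEC at q*: 4.51 + 0.90×16.4875 = 19.3488.

tax = $19.35 per unit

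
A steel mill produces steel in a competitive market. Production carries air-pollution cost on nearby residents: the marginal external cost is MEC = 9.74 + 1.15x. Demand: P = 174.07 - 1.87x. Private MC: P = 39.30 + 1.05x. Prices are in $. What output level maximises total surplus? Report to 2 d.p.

x* = 30.72

Social marginal cost = private MC + MEC = 49.04 + 2.20x.
Set SMC = demand: 49.04 + 2.20x = 174.07 - 1.87x → x* = 30.7199.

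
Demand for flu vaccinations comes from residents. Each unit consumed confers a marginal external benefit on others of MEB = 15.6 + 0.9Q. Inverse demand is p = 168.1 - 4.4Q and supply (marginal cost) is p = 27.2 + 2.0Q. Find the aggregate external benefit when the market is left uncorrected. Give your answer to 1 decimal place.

Market equilibrium (private): 27.2 + 2.0Q = 168.1 - 4.4Q → Q_m = 22.0156.
Total external benefit = ∫₀^{Q_m} (15.6 + 0.9Q) dQ = 15.6×22.0156 + ½×0.9×22.0156² = 561.5523.

561.6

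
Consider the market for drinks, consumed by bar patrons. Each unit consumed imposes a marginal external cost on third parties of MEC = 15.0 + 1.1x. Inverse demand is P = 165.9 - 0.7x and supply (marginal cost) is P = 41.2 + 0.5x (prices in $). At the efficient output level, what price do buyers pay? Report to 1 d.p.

Social marginal benefit = demand − MEC = 150.9 - 1.8x.
Set SMB = MC: 150.9 - 1.8x = 41.2 + 0.5x → x* = 47.6957.
Consumer price on the demand curve at x*: 165.9 − 0.7×47.6957 = 132.5130.

P = $132.5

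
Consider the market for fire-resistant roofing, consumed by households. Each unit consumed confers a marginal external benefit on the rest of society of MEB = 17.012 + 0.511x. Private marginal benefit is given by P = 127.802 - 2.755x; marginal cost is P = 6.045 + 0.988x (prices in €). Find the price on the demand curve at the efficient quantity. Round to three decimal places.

P = €9.513

Social marginal benefit = demand + MEB = 144.814 - 2.244x.
Set SMB = MC: 144.814 - 2.244x = 6.045 + 0.988x → x* = 42.9360.
Consumer price on the demand curve at x*: 127.802 − 2.755×42.9360 = 9.5133.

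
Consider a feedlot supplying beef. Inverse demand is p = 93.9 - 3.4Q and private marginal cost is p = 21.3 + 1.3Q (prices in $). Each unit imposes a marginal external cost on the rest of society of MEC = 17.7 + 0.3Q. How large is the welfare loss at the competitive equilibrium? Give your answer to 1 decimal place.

DWL = $49.9

Market equilibrium (private): 21.3 + 1.3Q = 93.9 - 3.4Q → Q_m = 15.4468.
Social marginal cost = private MC + MEC = 39.0 + 1.6Q.
Set SMC = demand: 39.0 + 1.6Q = 93.9 - 3.4Q → Q* = 10.9800.
The welfare-loss triangle has base |Q_m − Q*| and height MEC(Q_m) (the vertical gap between SMC and demand is zero at Q* and MEC at Q_m).
DWL = ½ × 4.4668 × 22.3340 = 49.8808.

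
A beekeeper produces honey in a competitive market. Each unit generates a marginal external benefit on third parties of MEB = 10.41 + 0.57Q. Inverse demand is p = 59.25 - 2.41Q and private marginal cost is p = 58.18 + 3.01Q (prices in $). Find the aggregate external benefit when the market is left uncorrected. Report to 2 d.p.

Market equilibrium (private): 58.18 + 3.01Q = 59.25 - 2.41Q → Q_m = 0.1974.
Total external benefit = ∫₀^{Q_m} (10.41 + 0.57Q) dQ = 10.41×0.1974 + ½×0.57×0.1974² = 2.0660.

$2.07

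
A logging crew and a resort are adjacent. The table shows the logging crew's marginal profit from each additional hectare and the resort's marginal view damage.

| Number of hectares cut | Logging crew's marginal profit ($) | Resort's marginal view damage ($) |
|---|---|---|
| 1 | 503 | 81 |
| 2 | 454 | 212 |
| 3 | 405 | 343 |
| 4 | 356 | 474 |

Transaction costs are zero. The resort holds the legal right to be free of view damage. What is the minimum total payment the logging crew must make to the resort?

$636

Efficient level: marginal profit ≥ marginal view damage through level 3, so k* = 3.
With the resort holding the right, the logging crew must at least compensate total damage at k*: 81 + 212 + 343 = 636.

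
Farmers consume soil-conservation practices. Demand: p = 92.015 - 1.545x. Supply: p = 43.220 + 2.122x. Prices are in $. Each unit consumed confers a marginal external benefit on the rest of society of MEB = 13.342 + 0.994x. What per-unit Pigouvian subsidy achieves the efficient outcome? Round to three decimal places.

subsidy = $36.449 per unit

Social marginal benefit = demand + MEB = 105.357 - 0.551x.
Set SMB = MC: 105.357 - 0.551x = 43.220 + 2.122x → x* = 23.2462.
The Pigouvian subsidy equals MEB at x*: 13.342 + 0.994×23.2462 = 36.4487.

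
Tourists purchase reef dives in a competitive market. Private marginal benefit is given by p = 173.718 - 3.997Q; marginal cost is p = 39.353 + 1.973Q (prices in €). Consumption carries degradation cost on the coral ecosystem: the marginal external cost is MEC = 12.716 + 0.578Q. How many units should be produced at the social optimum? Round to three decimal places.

Social marginal benefit = demand − MEC = 161.002 - 4.575Q.
Set SMB = MC: 161.002 - 4.575Q = 39.353 + 1.973Q → Q* = 18.5780.

Q* = 18.578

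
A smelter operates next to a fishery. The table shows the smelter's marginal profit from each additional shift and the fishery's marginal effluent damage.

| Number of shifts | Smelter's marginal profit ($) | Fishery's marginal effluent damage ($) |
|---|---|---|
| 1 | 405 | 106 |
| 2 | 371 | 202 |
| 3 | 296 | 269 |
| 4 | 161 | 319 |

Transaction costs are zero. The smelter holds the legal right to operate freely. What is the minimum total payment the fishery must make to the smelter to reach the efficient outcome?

Left alone the smelter would choose level 4 (marginal profit stays positive).
Efficient level: k* = 3 (marginal profit ≥ marginal effluent damage through 3).
The fishery must at least cover the smelter's forgone profit from cutting 4→3: 161 = 161.

$161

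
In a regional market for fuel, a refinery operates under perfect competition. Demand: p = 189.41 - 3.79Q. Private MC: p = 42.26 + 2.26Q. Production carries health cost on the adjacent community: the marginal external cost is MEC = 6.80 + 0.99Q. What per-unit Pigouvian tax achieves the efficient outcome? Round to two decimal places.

Social marginal cost = private MC + MEC = 49.06 + 3.25Q.
Set SMC = demand: 49.06 + 3.25Q = 189.41 - 3.79Q → Q* = 19.9361.
The Pigouvian tax equals MEC at Q*: 6.80 + 0.99×19.9361 = 26.5367.

tax = 26.54 per unit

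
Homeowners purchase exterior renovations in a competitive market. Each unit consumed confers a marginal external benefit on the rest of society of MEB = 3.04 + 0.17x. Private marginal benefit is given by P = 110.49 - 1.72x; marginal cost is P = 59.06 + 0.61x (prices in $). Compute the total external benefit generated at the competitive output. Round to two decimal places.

Market equilibrium (private): 59.06 + 0.61x = 110.49 - 1.72x → x_m = 22.0730.
Total external benefit = ∫₀^{x_m} (3.04 + 0.17x) dx = 3.04×22.0730 + ½×0.17×22.0730² = 108.5154.

$108.52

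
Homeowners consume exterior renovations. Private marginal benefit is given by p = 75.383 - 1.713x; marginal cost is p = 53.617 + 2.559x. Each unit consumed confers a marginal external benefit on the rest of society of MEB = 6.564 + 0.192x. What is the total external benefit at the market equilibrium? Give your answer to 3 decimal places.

Market equilibrium (private): 53.617 + 2.559x = 75.383 - 1.713x → x_m = 5.0950.
Total external benefit = ∫₀^{x_m} (6.564 + 0.192x) dx = 6.564×5.0950 + ½×0.192×5.0950² = 35.9356.

35.936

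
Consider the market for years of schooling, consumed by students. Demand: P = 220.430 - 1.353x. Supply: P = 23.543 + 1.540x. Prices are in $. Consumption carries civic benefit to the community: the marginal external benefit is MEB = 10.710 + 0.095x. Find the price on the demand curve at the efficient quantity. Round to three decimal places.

Social marginal benefit = demand + MEB = 231.140 - 1.258x.
Set SMB = MC: 231.140 - 1.258x = 23.543 + 1.540x → x* = 74.1948.
Consumer price on the demand curve at x*: 220.430 − 1.353×74.1948 = 120.0444.

P = $120.044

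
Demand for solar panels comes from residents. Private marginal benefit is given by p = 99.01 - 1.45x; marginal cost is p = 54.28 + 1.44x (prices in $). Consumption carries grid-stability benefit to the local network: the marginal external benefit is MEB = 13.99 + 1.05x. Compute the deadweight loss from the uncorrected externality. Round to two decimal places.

Market equilibrium (private): 54.28 + 1.44x = 99.01 - 1.45x → x_m = 15.4775.
Social marginal benefit = demand + MEB = 113.00 - 0.40x.
Set SMB = MC: 113.00 - 0.40x = 54.28 + 1.44x → x* = 31.9130.
Height of the DWL triangle at x_m is SMB(x_m) − MC(x_m) = MEB(x_m) = 30.2414.
DWL = ½ × 16.4355 × 30.2414 = 248.5163.

DWL = $248.52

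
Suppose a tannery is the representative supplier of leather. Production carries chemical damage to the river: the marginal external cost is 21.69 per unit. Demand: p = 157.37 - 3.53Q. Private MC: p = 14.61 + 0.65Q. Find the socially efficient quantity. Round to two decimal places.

Social marginal cost = private MC + MEC = 36.30 + 0.65Q.
Set SMC = demand: 36.30 + 0.65Q = 157.37 - 3.53Q → Q* = 28.9641.

Q* = 28.96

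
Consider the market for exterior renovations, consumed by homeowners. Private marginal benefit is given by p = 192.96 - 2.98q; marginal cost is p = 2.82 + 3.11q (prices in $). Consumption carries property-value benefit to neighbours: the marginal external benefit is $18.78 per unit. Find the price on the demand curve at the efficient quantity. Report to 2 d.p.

P = $90.73

Social marginal benefit = demand + MEB = 211.74 - 2.98q.
Set SMB = MC: 211.74 - 2.98q = 2.82 + 3.11q → q* = 34.3054.
Consumer price on the demand curve at q*: 192.96 − 2.98×34.3054 = 90.7299.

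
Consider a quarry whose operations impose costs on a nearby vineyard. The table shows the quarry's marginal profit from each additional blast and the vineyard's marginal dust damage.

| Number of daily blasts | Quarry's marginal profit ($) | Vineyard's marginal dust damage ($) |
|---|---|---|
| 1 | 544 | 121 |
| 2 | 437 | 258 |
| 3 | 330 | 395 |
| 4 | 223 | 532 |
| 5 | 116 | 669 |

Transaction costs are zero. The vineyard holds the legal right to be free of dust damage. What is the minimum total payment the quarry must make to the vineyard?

Efficient level: marginal profit ≥ marginal dust damage through level 2, so k* = 2.
With the vineyard holding the right, the quarry must at least compensate total damage at k*: 121 + 258 = 379.

$379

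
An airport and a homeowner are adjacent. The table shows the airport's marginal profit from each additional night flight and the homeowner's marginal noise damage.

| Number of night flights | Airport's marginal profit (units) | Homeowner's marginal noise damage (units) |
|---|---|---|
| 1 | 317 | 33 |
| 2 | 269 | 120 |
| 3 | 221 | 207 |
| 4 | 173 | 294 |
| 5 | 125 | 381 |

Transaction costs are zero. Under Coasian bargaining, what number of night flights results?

Bargaining reaches the level where marginal profit last exceeds marginal noise damage.
That holds through level 3 (221 ≥ 207) but not at 4 (173 < 294).

3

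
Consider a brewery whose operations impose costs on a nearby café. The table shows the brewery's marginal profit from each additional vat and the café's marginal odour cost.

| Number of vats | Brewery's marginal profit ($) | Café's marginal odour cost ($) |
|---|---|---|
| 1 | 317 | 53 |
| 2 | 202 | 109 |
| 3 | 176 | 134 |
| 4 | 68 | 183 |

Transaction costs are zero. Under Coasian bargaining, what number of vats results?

Bargaining reaches the level where marginal profit last exceeds marginal odour cost.
That holds through level 3 (176 ≥ 134) but not at 4 (68 < 183).

3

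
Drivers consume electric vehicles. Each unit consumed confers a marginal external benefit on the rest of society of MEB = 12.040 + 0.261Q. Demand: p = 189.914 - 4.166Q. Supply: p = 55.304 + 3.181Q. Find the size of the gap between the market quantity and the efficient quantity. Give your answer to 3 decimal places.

Market equilibrium (private): 55.304 + 3.181Q = 189.914 - 4.166Q → Q_m = 18.3218.
Social marginal benefit = demand + MEB = 201.954 - 3.905Q.
Set SMB = MC: 201.954 - 3.905Q = 55.304 + 3.181Q → Q* = 20.6957.
Gap = |18.3218 − 20.6957| = 2.3739.

2.374 units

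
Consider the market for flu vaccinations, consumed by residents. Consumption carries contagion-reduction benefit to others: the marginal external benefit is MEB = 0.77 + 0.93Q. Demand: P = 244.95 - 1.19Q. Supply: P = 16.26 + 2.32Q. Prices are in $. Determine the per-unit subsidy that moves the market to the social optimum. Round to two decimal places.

Social marginal benefit = demand + MEB = 245.72 - 0.26Q.
Set SMB = MC: 245.72 - 0.26Q = 16.26 + 2.32Q → Q* = 88.9380.
The Pigouvian subsidy equals MEB at Q*: 0.77 + 0.93×88.9380 = 83.4823.

subsidy = $83.48 per unit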